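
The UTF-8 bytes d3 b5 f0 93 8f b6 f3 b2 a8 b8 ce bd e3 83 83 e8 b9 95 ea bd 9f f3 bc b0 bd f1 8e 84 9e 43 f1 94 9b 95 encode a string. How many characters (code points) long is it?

11

Byte at offset 0: 0xD3 = 11010011 → 2-byte char (#1). Advance 2.
Byte at offset 2: 0xF0 = 11110000 → 4-byte char (#2). Advance 4.
Byte at offset 6: 0xF3 = 11110011 → 4-byte char (#3). Advance 4.
Byte at offset 10: 0xCE = 11001110 → 2-byte char (#4). Advance 2.
Byte at offset 12: 0xE3 = 11100011 → 3-byte char (#5). Advance 3.
Byte at offset 15: 0xE8 = 11101000 → 3-byte char (#6). Advance 3.
Byte at offset 18: 0xEA = 11101010 → 3-byte char (#7). Advance 3.
Byte at offset 21: 0xF3 = 11110011 → 4-byte char (#8). Advance 4.
Byte at offset 25: 0xF1 = 11110001 → 4-byte char (#9). Advance 4.
Byte at offset 29: 0x43 = 01000011 → 1-byte char (#10). Advance 1.
Byte at offset 30: 0xF1 = 11110001 → 4-byte char (#11). Advance 4.
Reached end at offset 34 after 11 code points.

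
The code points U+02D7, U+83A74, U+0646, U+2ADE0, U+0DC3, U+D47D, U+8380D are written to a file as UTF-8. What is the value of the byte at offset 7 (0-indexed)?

U+02D7 → 2-byte form CB 97 at offsets 0–1.
U+83A74 → 4-byte form F2 83 A9 B4 at offsets 2–5.
U+0646 → 2-byte form D9 86 at offsets 6–7.
Offset 7 falls in char 3's range; it's byte 2 of D9 86 = 0x86.

0x86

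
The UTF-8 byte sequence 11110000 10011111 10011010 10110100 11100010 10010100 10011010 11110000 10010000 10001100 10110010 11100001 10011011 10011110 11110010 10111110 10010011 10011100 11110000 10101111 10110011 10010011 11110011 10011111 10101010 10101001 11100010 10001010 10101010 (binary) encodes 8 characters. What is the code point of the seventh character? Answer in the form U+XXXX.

U+DFAA9

Offset 0: leading byte 0xF0 = 11110000 → 4-byte char #1 = F0 9F 9A B4.
Offset 4: leading byte 0xE2 = 11100010 → 3-byte char #2 = E2 94 9A.
Offset 7: leading byte 0xF0 = 11110000 → 4-byte char #3 = F0 90 8C B2.
Offset 11: leading byte 0xE1 = 11100001 → 3-byte char #4 = E1 9B 9E.
Offset 14: leading byte 0xF2 = 11110010 → 4-byte char #5 = F2 BE 93 9C.
Offset 18: leading byte 0xF0 = 11110000 → 4-byte char #6 = F0 AF B3 93.
Offset 22: leading byte 0xF3 = 11110011 → 4-byte char #7 = F3 9F AA A9.
Leading byte 0xF3 = 11110011 matches 11110xxx → 4-byte sequence.
Byte 1: 0xF3 = 11110011, payload 011 (3 bits).
Byte 2: 0x9F = 10011111 (10xxxxxx ✓), payload 011111.
Byte 3: 0xAA = 10101010 (10xxxxxx ✓), payload 101010.
Byte 4: 0xA9 = 10101001 (10xxxxxx ✓), payload 101001.
Concatenate: 011011111101010101001 = 0xDFAA9 (21 bits → U+DFAA9).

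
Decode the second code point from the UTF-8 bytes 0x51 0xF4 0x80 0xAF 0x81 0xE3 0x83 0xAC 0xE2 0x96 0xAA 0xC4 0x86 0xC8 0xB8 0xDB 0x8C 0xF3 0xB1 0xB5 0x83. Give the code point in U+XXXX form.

Offset 0: leading byte 0x51 = 01010001 → 1-byte char #1 = 51.
Offset 1: leading byte 0xF4 = 11110100 → 4-byte char #2 = F4 80 AF 81.
Leading byte 0xF4 = 11110100 matches 11110xxx → 4-byte sequence.
Byte 1: 0xF4 = 11110100, payload 100 (3 bits).
Byte 2: 0x80 = 10000000 (10xxxxxx ✓), payload 000000.
Byte 3: 0xAF = 10101111 (10xxxxxx ✓), payload 101111.
Byte 4: 0x81 = 10000001 (10xxxxxx ✓), payload 000001.
Concatenate: 100000000101111000001 = 0x100BC1 (21 bits → U+100BC1).

U+100BC1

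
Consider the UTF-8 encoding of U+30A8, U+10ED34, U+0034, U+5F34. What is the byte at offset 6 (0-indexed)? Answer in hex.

U+30A8 → 3-byte form E3 82 A8 at offsets 0–2.
U+10ED34 → 4-byte form F4 8E B4 B4 at offsets 3–6.
Offset 6 falls in char 2's range; it's byte 4 of F4 8E B4 B4 = 0xB4.

0xB4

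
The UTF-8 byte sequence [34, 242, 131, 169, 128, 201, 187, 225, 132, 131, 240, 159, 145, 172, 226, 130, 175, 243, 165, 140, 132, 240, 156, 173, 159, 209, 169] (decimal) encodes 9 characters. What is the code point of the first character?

Offset 0: leading byte 0x22 = 00100010 → 1-byte char #1 = 22.
Leading byte 0x22 = 00100010 matches 0xxxxxxx → 1-byte sequence.
Byte 1: 0x22 = 00100010, payload 0100010 (7 bits).
Concatenate: 0100010 = 0x22 (7 bits → U+0022).

U+0022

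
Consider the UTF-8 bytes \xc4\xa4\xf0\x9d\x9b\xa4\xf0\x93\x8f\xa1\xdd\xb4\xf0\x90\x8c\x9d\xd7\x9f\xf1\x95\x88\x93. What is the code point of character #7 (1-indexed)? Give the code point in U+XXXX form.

Offset 0: leading byte 0xC4 = 11000100 → 2-byte char #1 = C4 A4.
Offset 2: leading byte 0xF0 = 11110000 → 4-byte char #2 = F0 9D 9B A4.
Offset 6: leading byte 0xF0 = 11110000 → 4-byte char #3 = F0 93 8F A1.
Offset 10: leading byte 0xDD = 11011101 → 2-byte char #4 = DD B4.
Offset 12: leading byte 0xF0 = 11110000 → 4-byte char #5 = F0 90 8C 9D.
Offset 16: leading byte 0xD7 = 11010111 → 2-byte char #6 = D7 9F.
Offset 18: leading byte 0xF1 = 11110001 → 4-byte char #7 = F1 95 88 93.
Leading byte 0xF1 = 11110001 matches 11110xxx → 4-byte sequence.
Byte 1: 0xF1 = 11110001, payload 001 (3 bits).
Byte 2: 0x95 = 10010101 (10xxxxxx ✓), payload 010101.
Byte 3: 0x88 = 10001000 (10xxxxxx ✓), payload 001000.
Byte 4: 0x93 = 10010011 (10xxxxxx ✓), payload 010011.
Concatenate: 001010101001000010011 = 0x55213 (21 bits → U+55213).

U+55213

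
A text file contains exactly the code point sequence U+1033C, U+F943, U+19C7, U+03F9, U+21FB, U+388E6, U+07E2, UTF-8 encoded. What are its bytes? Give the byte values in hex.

U+1033C: 4-byte form → F0 90 8C BC.
U+F943: 3-byte form → EF A5 83.
U+19C7: 3-byte form → E1 A7 87.
U+03F9: 2-byte form → CF B9.
U+21FB: 3-byte form → E2 87 BB.
U+388E6: 4-byte form → F0 B8 A3 A6.
U+07E2: 2-byte form → DF A2.
Concatenated (21 bytes): F0 90 8C BC EF A5 83 E1 A7 87 CF B9 E2 87 BB F0 B8 A3 A6 DF A2.

F0 90 8C BC EF A5 83 E1 A7 87 CF B9 E2 87 BB F0 B8 A3 A6 DF A2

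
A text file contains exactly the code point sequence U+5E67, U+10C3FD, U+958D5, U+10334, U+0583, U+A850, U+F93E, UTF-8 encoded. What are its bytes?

U+5E67: 3-byte form → E5 B9 A7.
U+10C3FD: 4-byte form → F4 8C 8F BD.
U+958D5: 4-byte form → F2 95 A3 95.
U+10334: 4-byte form → F0 90 8C B4.
U+0583: 2-byte form → D6 83.
U+A850: 3-byte form → EA A1 90.
U+F93E: 3-byte form → EF A4 BE.
Concatenated (23 bytes): E5 B9 A7 F4 8C 8F BD F2 95 A3 95 F0 90 8C B4 D6 83 EA A1 90 EF A4 BE.

E5 B9 A7 F4 8C 8F BD F2 95 A3 95 F0 90 8C B4 D6 83 EA A1 90 EF A4 BE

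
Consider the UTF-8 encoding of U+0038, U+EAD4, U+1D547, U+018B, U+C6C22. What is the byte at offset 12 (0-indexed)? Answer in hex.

0xB0

U+0038 → 1-byte form 38 at offsets 0–0.
U+EAD4 → 3-byte form EE AB 94 at offsets 1–3.
U+1D547 → 4-byte form F0 9D 95 87 at offsets 4–7.
U+018B → 2-byte form C6 8B at offsets 8–9.
U+C6C22 → 4-byte form F3 86 B0 A2 at offsets 10–13.
Offset 12 falls in char 5's range; it's byte 3 of F3 86 B0 A2 = 0xB0.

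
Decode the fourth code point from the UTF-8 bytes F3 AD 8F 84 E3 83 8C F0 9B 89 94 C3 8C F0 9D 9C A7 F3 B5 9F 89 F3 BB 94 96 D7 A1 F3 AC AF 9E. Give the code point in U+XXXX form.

Offset 0: leading byte 0xF3 = 11110011 → 4-byte char #1 = F3 AD 8F 84.
Offset 4: leading byte 0xE3 = 11100011 → 3-byte char #2 = E3 83 8C.
Offset 7: leading byte 0xF0 = 11110000 → 4-byte char #3 = F0 9B 89 94.
Offset 11: leading byte 0xC3 = 11000011 → 2-byte char #4 = C3 8C.
Leading byte 0xC3 = 11000011 matches 110xxxxx → 2-byte sequence.
Byte 1: 0xC3 = 11000011, payload 00011 (5 bits).
Byte 2: 0x8C = 10001100 (10xxxxxx ✓), payload 001100.
Concatenate: 00011001100 = 0xCC (11 bits → U+00CC).

U+00CC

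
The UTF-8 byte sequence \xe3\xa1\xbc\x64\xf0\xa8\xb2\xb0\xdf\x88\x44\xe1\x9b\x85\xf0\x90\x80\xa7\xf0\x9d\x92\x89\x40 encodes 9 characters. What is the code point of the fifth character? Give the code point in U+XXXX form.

Offset 0: leading byte 0xE3 = 11100011 → 3-byte char #1 = E3 A1 BC.
Offset 3: leading byte 0x64 = 01100100 → 1-byte char #2 = 64.
Offset 4: leading byte 0xF0 = 11110000 → 4-byte char #3 = F0 A8 B2 B0.
Offset 8: leading byte 0xDF = 11011111 → 2-byte char #4 = DF 88.
Offset 10: leading byte 0x44 = 01000100 → 1-byte char #5 = 44.
Leading byte 0x44 = 01000100 matches 0xxxxxxx → 1-byte sequence.
Byte 1: 0x44 = 01000100, payload 1000100 (7 bits).
Concatenate: 1000100 = 0x44 (7 bits → U+0044).

U+0044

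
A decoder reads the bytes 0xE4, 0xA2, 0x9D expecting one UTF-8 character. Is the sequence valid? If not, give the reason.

valid

Leading byte 0xE4 = 11100100 → 3-byte form.
Continuation bytes 0xA2=10100010, 0x9D=10011101 all match 10xxxxxx.
Decoded value 0x489D is ≥ 0x800 (shortest form) and not a surrogate.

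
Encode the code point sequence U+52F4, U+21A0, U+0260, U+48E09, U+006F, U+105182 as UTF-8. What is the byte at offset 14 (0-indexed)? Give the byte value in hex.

0x85

U+52F4 → 3-byte form E5 8B B4 at offsets 0–2.
U+21A0 → 3-byte form E2 86 A0 at offsets 3–5.
U+0260 → 2-byte form C9 A0 at offsets 6–7.
U+48E09 → 4-byte form F1 88 B8 89 at offsets 8–11.
U+006F → 1-byte form 6F at offsets 12–12.
U+105182 → 4-byte form F4 85 86 82 at offsets 13–16.
Offset 14 falls in char 6's range; it's byte 2 of F4 85 86 82 = 0x85.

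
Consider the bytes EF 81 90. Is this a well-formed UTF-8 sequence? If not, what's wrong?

valid

Leading byte 0xEF = 11101111 → 3-byte form.
Continuation bytes 0x81=10000001, 0x90=10010000 all match 10xxxxxx.
Decoded value 0xF050 is ≥ 0x800 (shortest form) and not a surrogate.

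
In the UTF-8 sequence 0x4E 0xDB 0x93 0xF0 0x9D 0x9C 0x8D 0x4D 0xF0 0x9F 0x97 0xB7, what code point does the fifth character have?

Offset 0: leading byte 0x4E = 01001110 → 1-byte char #1 = 4E.
Offset 1: leading byte 0xDB = 11011011 → 2-byte char #2 = DB 93.
Offset 3: leading byte 0xF0 = 11110000 → 4-byte char #3 = F0 9D 9C 8D.
Offset 7: leading byte 0x4D = 01001101 → 1-byte char #4 = 4D.
Offset 8: leading byte 0xF0 = 11110000 → 4-byte char #5 = F0 9F 97 B7.
Leading byte 0xF0 = 11110000 matches 11110xxx → 4-byte sequence.
Byte 1: 0xF0 = 11110000, payload 000 (3 bits).
Byte 2: 0x9F = 10011111 (10xxxxxx ✓), payload 011111.
Byte 3: 0x97 = 10010111 (10xxxxxx ✓), payload 010111.
Byte 4: 0xB7 = 10110111 (10xxxxxx ✓), payload 110111.
Concatenate: 000011111010111110111 = 0x1F5F7 (21 bits → U+1F5F7).

U+1F5F7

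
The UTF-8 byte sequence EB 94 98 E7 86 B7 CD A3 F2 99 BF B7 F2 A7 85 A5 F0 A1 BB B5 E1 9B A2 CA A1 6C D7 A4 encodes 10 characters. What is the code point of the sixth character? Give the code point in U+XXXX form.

U+21EF5

Offset 0: leading byte 0xEB = 11101011 → 3-byte char #1 = EB 94 98.
Offset 3: leading byte 0xE7 = 11100111 → 3-byte char #2 = E7 86 B7.
Offset 6: leading byte 0xCD = 11001101 → 2-byte char #3 = CD A3.
Offset 8: leading byte 0xF2 = 11110010 → 4-byte char #4 = F2 99 BF B7.
Offset 12: leading byte 0xF2 = 11110010 → 4-byte char #5 = F2 A7 85 A5.
Offset 16: leading byte 0xF0 = 11110000 → 4-byte char #6 = F0 A1 BB B5.
Leading byte 0xF0 = 11110000 matches 11110xxx → 4-byte sequence.
Byte 1: 0xF0 = 11110000, payload 000 (3 bits).
Byte 2: 0xA1 = 10100001 (10xxxxxx ✓), payload 100001.
Byte 3: 0xBB = 10111011 (10xxxxxx ✓), payload 111011.
Byte 4: 0xB5 = 10110101 (10xxxxxx ✓), payload 110101.
Concatenate: 000100001111011110101 = 0x21EF5 (21 bits → U+21EF5).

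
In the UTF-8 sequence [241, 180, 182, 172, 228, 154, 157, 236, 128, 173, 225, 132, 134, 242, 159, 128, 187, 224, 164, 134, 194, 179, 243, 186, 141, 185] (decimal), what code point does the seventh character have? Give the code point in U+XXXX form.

U+00B3

Offset 0: leading byte 0xF1 = 11110001 → 4-byte char #1 = F1 B4 B6 AC.
Offset 4: leading byte 0xE4 = 11100100 → 3-byte char #2 = E4 9A 9D.
Offset 7: leading byte 0xEC = 11101100 → 3-byte char #3 = EC 80 AD.
Offset 10: leading byte 0xE1 = 11100001 → 3-byte char #4 = E1 84 86.
Offset 13: leading byte 0xF2 = 11110010 → 4-byte char #5 = F2 9F 80 BB.
Offset 17: leading byte 0xE0 = 11100000 → 3-byte char #6 = E0 A4 86.
Offset 20: leading byte 0xC2 = 11000010 → 2-byte char #7 = C2 B3.
Leading byte 0xC2 = 11000010 matches 110xxxxx → 2-byte sequence.
Byte 1: 0xC2 = 11000010, payload 00010 (5 bits).
Byte 2: 0xB3 = 10110011 (10xxxxxx ✓), payload 110011.
Concatenate: 00010110011 = 0xB3 (11 bits → U+00B3).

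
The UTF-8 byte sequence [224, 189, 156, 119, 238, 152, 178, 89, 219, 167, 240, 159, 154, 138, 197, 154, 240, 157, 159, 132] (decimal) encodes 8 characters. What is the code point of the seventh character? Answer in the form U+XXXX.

Offset 0: leading byte 0xE0 = 11100000 → 3-byte char #1 = E0 BD 9C.
Offset 3: leading byte 0x77 = 01110111 → 1-byte char #2 = 77.
Offset 4: leading byte 0xEE = 11101110 → 3-byte char #3 = EE 98 B2.
Offset 7: leading byte 0x59 = 01011001 → 1-byte char #4 = 59.
Offset 8: leading byte 0xDB = 11011011 → 2-byte char #5 = DB A7.
Offset 10: leading byte 0xF0 = 11110000 → 4-byte char #6 = F0 9F 9A 8A.
Offset 14: leading byte 0xC5 = 11000101 → 2-byte char #7 = C5 9A.
Leading byte 0xC5 = 11000101 matches 110xxxxx → 2-byte sequence.
Byte 1: 0xC5 = 11000101, payload 00101 (5 bits).
Byte 2: 0x9A = 10011010 (10xxxxxx ✓), payload 011010.
Concatenate: 00101011010 = 0x15A (11 bits → U+015A).

U+015A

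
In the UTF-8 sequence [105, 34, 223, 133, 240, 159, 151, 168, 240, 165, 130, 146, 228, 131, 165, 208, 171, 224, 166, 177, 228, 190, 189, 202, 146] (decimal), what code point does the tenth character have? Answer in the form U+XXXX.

U+0292

Offset 0: leading byte 0x69 = 01101001 → 1-byte char #1 = 69.
Offset 1: leading byte 0x22 = 00100010 → 1-byte char #2 = 22.
Offset 2: leading byte 0xDF = 11011111 → 2-byte char #3 = DF 85.
Offset 4: leading byte 0xF0 = 11110000 → 4-byte char #4 = F0 9F 97 A8.
Offset 8: leading byte 0xF0 = 11110000 → 4-byte char #5 = F0 A5 82 92.
Offset 12: leading byte 0xE4 = 11100100 → 3-byte char #6 = E4 83 A5.
Offset 15: leading byte 0xD0 = 11010000 → 2-byte char #7 = D0 AB.
Offset 17: leading byte 0xE0 = 11100000 → 3-byte char #8 = E0 A6 B1.
Offset 20: leading byte 0xE4 = 11100100 → 3-byte char #9 = E4 BE BD.
Offset 23: leading byte 0xCA = 11001010 → 2-byte char #10 = CA 92.
Leading byte 0xCA = 11001010 matches 110xxxxx → 2-byte sequence.
Byte 1: 0xCA = 11001010, payload 01010 (5 bits).
Byte 2: 0x92 = 10010010 (10xxxxxx ✓), payload 010010.
Concatenate: 01010010010 = 0x292 (11 bits → U+0292).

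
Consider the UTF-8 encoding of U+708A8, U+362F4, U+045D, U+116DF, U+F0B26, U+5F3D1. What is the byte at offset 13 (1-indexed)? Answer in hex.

0x9B

1-indexed offset 13 is 0-indexed offset 12.
U+708A8 → 4-byte form F1 B0 A2 A8 at offsets 0–3.
U+362F4 → 4-byte form F0 B6 8B B4 at offsets 4–7.
U+045D → 2-byte form D1 9D at offsets 8–9.
U+116DF → 4-byte form F0 91 9B 9F at offsets 10–13.
Offset 12 falls in char 4's range; it's byte 3 of F0 91 9B 9F = 0x9B.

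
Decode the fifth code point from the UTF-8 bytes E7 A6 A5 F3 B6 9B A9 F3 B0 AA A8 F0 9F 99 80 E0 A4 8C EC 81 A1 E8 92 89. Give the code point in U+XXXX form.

Offset 0: leading byte 0xE7 = 11100111 → 3-byte char #1 = E7 A6 A5.
Offset 3: leading byte 0xF3 = 11110011 → 4-byte char #2 = F3 B6 9B A9.
Offset 7: leading byte 0xF3 = 11110011 → 4-byte char #3 = F3 B0 AA A8.
Offset 11: leading byte 0xF0 = 11110000 → 4-byte char #4 = F0 9F 99 80.
Offset 15: leading byte 0xE0 = 11100000 → 3-byte char #5 = E0 A4 8C.
Leading byte 0xE0 = 11100000 matches 1110xxxx → 3-byte sequence.
Byte 1: 0xE0 = 11100000, payload 0000 (4 bits).
Byte 2: 0xA4 = 10100100 (10xxxxxx ✓), payload 100100.
Byte 3: 0x8C = 10001100 (10xxxxxx ✓), payload 001100.
Concatenate: 0000100100001100 = 0x90C (16 bits → U+090C).

U+090C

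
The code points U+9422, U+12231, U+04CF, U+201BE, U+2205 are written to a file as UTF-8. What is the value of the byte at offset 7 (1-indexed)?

0xB1

1-indexed offset 7 is 0-indexed offset 6.
U+9422 → 3-byte form E9 90 A2 at offsets 0–2.
U+12231 → 4-byte form F0 92 88 B1 at offsets 3–6.
Offset 6 falls in char 2's range; it's byte 4 of F0 92 88 B1 = 0xB1.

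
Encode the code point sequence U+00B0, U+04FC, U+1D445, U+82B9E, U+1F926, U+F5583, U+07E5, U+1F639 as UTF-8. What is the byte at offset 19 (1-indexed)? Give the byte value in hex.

1-indexed offset 19 is 0-indexed offset 18.
U+00B0 → 2-byte form C2 B0 at offsets 0–1.
U+04FC → 2-byte form D3 BC at offsets 2–3.
U+1D445 → 4-byte form F0 9D 91 85 at offsets 4–7.
U+82B9E → 4-byte form F2 82 AE 9E at offsets 8–11.
U+1F926 → 4-byte form F0 9F A4 A6 at offsets 12–15.
U+F5583 → 4-byte form F3 B5 96 83 at offsets 16–19.
Offset 18 falls in char 6's range; it's byte 3 of F3 B5 96 83 = 0x96.

0x96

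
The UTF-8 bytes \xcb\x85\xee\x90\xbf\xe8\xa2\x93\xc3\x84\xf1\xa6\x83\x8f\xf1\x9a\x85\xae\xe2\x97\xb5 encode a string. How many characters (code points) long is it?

7

Byte at offset 0: 0xCB = 11001011 → 2-byte char (#1). Advance 2.
Byte at offset 2: 0xEE = 11101110 → 3-byte char (#2). Advance 3.
Byte at offset 5: 0xE8 = 11101000 → 3-byte char (#3). Advance 3.
Byte at offset 8: 0xC3 = 11000011 → 2-byte char (#4). Advance 2.
Byte at offset 10: 0xF1 = 11110001 → 4-byte char (#5). Advance 4.
Byte at offset 14: 0xF1 = 11110001 → 4-byte char (#6). Advance 4.
Byte at offset 18: 0xE2 = 11100010 → 3-byte char (#7). Advance 3.
Reached end at offset 21 after 7 code points.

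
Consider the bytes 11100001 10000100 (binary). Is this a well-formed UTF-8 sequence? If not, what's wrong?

Leading byte 0xE1 = 11100001 → 3-byte form, but only 2 bytes are present.

invalid (sequence truncated)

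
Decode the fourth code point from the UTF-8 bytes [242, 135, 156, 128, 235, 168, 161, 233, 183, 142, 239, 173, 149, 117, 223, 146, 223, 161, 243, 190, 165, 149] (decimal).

U+FB55

Offset 0: leading byte 0xF2 = 11110010 → 4-byte char #1 = F2 87 9C 80.
Offset 4: leading byte 0xEB = 11101011 → 3-byte char #2 = EB A8 A1.
Offset 7: leading byte 0xE9 = 11101001 → 3-byte char #3 = E9 B7 8E.
Offset 10: leading byte 0xEF = 11101111 → 3-byte char #4 = EF AD 95.
Leading byte 0xEF = 11101111 matches 1110xxxx → 3-byte sequence.
Byte 1: 0xEF = 11101111, payload 1111 (4 bits).
Byte 2: 0xAD = 10101101 (10xxxxxx ✓), payload 101101.
Byte 3: 0x95 = 10010101 (10xxxxxx ✓), payload 010101.
Concatenate: 1111101101010101 = 0xFB55 (16 bits → U+FB55).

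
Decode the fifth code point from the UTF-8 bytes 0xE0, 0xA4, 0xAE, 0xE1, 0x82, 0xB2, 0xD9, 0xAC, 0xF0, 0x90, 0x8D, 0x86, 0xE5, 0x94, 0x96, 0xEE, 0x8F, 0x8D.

Offset 0: leading byte 0xE0 = 11100000 → 3-byte char #1 = E0 A4 AE.
Offset 3: leading byte 0xE1 = 11100001 → 3-byte char #2 = E1 82 B2.
Offset 6: leading byte 0xD9 = 11011001 → 2-byte char #3 = D9 AC.
Offset 8: leading byte 0xF0 = 11110000 → 4-byte char #4 = F0 90 8D 86.
Offset 12: leading byte 0xE5 = 11100101 → 3-byte char #5 = E5 94 96.
Leading byte 0xE5 = 11100101 matches 1110xxxx → 3-byte sequence.
Byte 1: 0xE5 = 11100101, payload 0101 (4 bits).
Byte 2: 0x94 = 10010100 (10xxxxxx ✓), payload 010100.
Byte 3: 0x96 = 10010110 (10xxxxxx ✓), payload 010110.
Concatenate: 0101010100010110 = 0x5516 (16 bits → U+5516).

U+5516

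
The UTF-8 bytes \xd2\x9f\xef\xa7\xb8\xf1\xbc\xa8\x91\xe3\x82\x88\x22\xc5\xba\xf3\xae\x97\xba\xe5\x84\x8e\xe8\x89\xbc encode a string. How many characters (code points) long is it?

9

Byte at offset 0: 0xD2 = 11010010 → 2-byte char (#1). Advance 2.
Byte at offset 2: 0xEF = 11101111 → 3-byte char (#2). Advance 3.
Byte at offset 5: 0xF1 = 11110001 → 4-byte char (#3). Advance 4.
Byte at offset 9: 0xE3 = 11100011 → 3-byte char (#4). Advance 3.
Byte at offset 12: 0x22 = 00100010 → 1-byte char (#5). Advance 1.
Byte at offset 13: 0xC5 = 11000101 → 2-byte char (#6). Advance 2.
Byte at offset 15: 0xF3 = 11110011 → 4-byte char (#7). Advance 4.
Byte at offset 19: 0xE5 = 11100101 → 3-byte char (#8). Advance 3.
Byte at offset 22: 0xE8 = 11101000 → 3-byte char (#9). Advance 3.
Reached end at offset 25 after 9 code points.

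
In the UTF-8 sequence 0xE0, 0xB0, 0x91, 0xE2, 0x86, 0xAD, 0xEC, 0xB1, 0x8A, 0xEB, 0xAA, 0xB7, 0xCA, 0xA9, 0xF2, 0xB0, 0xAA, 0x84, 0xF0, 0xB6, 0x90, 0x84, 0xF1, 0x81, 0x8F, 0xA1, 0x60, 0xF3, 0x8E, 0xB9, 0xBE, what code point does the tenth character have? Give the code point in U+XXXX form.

Offset 0: leading byte 0xE0 = 11100000 → 3-byte char #1 = E0 B0 91.
Offset 3: leading byte 0xE2 = 11100010 → 3-byte char #2 = E2 86 AD.
Offset 6: leading byte 0xEC = 11101100 → 3-byte char #3 = EC B1 8A.
Offset 9: leading byte 0xEB = 11101011 → 3-byte char #4 = EB AA B7.
Offset 12: leading byte 0xCA = 11001010 → 2-byte char #5 = CA A9.
Offset 14: leading byte 0xF2 = 11110010 → 4-byte char #6 = F2 B0 AA 84.
Offset 18: leading byte 0xF0 = 11110000 → 4-byte char #7 = F0 B6 90 84.
Offset 22: leading byte 0xF1 = 11110001 → 4-byte char #8 = F1 81 8F A1.
Offset 26: leading byte 0x60 = 01100000 → 1-byte char #9 = 60.
Offset 27: leading byte 0xF3 = 11110011 → 4-byte char #10 = F3 8E B9 BE.
Leading byte 0xF3 = 11110011 matches 11110xxx → 4-byte sequence.
Byte 1: 0xF3 = 11110011, payload 011 (3 bits).
Byte 2: 0x8E = 10001110 (10xxxxxx ✓), payload 001110.
Byte 3: 0xB9 = 10111001 (10xxxxxx ✓), payload 111001.
Byte 4: 0xBE = 10111110 (10xxxxxx ✓), payload 111110.
Concatenate: 011001110111001111110 = 0xCEE7E (21 bits → U+CEE7E).

U+CEE7E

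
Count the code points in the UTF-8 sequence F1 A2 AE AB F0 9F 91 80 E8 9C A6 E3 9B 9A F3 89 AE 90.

Byte at offset 0: 0xF1 = 11110001 → 4-byte char (#1). Advance 4.
Byte at offset 4: 0xF0 = 11110000 → 4-byte char (#2). Advance 4.
Byte at offset 8: 0xE8 = 11101000 → 3-byte char (#3). Advance 3.
Byte at offset 11: 0xE3 = 11100011 → 3-byte char (#4). Advance 3.
Byte at offset 14: 0xF3 = 11110011 → 4-byte char (#5). Advance 4.
Reached end at offset 18 after 5 code points.

5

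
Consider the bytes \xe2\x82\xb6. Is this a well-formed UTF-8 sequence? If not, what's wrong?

Leading byte 0xE2 = 11100010 → 3-byte form.
Continuation bytes 0x82=10000010, 0xB6=10110110 all match 10xxxxxx.
Decoded value 0x20B6 is ≥ 0x800 (shortest form) and not a surrogate.

valid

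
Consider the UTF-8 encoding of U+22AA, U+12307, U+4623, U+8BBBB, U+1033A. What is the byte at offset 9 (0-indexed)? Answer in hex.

U+22AA → 3-byte form E2 8A AA at offsets 0–2.
U+12307 → 4-byte form F0 92 8C 87 at offsets 3–6.
U+4623 → 3-byte form E4 98 A3 at offsets 7–9.
Offset 9 falls in char 3's range; it's byte 3 of E4 98 A3 = 0xA3.

0xA3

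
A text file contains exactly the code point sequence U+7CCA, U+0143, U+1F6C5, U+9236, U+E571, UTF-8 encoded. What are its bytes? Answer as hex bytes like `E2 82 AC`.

E7 B3 8A C5 83 F0 9F 9B 85 E9 88 B6 EE 95 B1

U+7CCA: 3-byte form → E7 B3 8A.
U+0143: 2-byte form → C5 83.
U+1F6C5: 4-byte form → F0 9F 9B 85.
U+9236: 3-byte form → E9 88 B6.
U+E571: 3-byte form → EE 95 B1.
Concatenated (15 bytes): E7 B3 8A C5 83 F0 9F 9B 85 E9 88 B6 EE 95 B1.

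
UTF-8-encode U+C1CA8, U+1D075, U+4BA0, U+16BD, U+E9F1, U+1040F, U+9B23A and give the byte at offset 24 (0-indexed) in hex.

0xBA

U+C1CA8 → 4-byte form F3 81 B2 A8 at offsets 0–3.
U+1D075 → 4-byte form F0 9D 81 B5 at offsets 4–7.
U+4BA0 → 3-byte form E4 AE A0 at offsets 8–10.
U+16BD → 3-byte form E1 9A BD at offsets 11–13.
U+E9F1 → 3-byte form EE A7 B1 at offsets 14–16.
U+1040F → 4-byte form F0 90 90 8F at offsets 17–20.
U+9B23A → 4-byte form F2 9B 88 BA at offsets 21–24.
Offset 24 falls in char 7's range; it's byte 4 of F2 9B 88 BA = 0xBA.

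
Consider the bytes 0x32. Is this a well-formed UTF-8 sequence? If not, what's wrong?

valid

Leading byte 0x32 = 00110010 → 1-byte form.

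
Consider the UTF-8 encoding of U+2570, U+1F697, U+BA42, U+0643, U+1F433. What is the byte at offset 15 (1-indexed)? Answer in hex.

0x90

1-indexed offset 15 is 0-indexed offset 14.
U+2570 → 3-byte form E2 95 B0 at offsets 0–2.
U+1F697 → 4-byte form F0 9F 9A 97 at offsets 3–6.
U+BA42 → 3-byte form EB A9 82 at offsets 7–9.
U+0643 → 2-byte form D9 83 at offsets 10–11.
U+1F433 → 4-byte form F0 9F 90 B3 at offsets 12–15.
Offset 14 falls in char 5's range; it's byte 3 of F0 9F 90 B3 = 0x90.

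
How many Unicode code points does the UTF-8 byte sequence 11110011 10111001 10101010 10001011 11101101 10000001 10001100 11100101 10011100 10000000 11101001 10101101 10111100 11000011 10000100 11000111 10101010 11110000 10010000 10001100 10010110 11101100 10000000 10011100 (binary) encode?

Byte at offset 0: 0xF3 = 11110011 → 4-byte char (#1). Advance 4.
Byte at offset 4: 0xED = 11101101 → 3-byte char (#2). Advance 3.
Byte at offset 7: 0xE5 = 11100101 → 3-byte char (#3). Advance 3.
Byte at offset 10: 0xE9 = 11101001 → 3-byte char (#4). Advance 3.
Byte at offset 13: 0xC3 = 11000011 → 2-byte char (#5). Advance 2.
Byte at offset 15: 0xC7 = 11000111 → 2-byte char (#6). Advance 2.
Byte at offset 17: 0xF0 = 11110000 → 4-byte char (#7). Advance 4.
Byte at offset 21: 0xEC = 11101100 → 3-byte char (#8). Advance 3.
Reached end at offset 24 after 8 code points.

8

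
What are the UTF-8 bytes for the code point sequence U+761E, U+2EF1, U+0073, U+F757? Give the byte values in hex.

E7 98 9E E2 BB B1 73 EF 9D 97

U+761E: 3-byte form → E7 98 9E.
U+2EF1: 3-byte form → E2 BB B1.
U+0073: 1-byte form → 73.
U+F757: 3-byte form → EF 9D 97.
Concatenated (10 bytes): E7 98 9E E2 BB B1 73 EF 9D 97.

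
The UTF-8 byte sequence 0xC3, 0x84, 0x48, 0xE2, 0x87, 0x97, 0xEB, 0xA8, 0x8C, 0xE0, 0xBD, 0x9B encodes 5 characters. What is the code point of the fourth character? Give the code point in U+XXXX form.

Offset 0: leading byte 0xC3 = 11000011 → 2-byte char #1 = C3 84.
Offset 2: leading byte 0x48 = 01001000 → 1-byte char #2 = 48.
Offset 3: leading byte 0xE2 = 11100010 → 3-byte char #3 = E2 87 97.
Offset 6: leading byte 0xEB = 11101011 → 3-byte char #4 = EB A8 8C.
Leading byte 0xEB = 11101011 matches 1110xxxx → 3-byte sequence.
Byte 1: 0xEB = 11101011, payload 1011 (4 bits).
Byte 2: 0xA8 = 10101000 (10xxxxxx ✓), payload 101000.
Byte 3: 0x8C = 10001100 (10xxxxxx ✓), payload 001100.
Concatenate: 1011101000001100 = 0xBA0C (16 bits → U+BA0C).

U+BA0C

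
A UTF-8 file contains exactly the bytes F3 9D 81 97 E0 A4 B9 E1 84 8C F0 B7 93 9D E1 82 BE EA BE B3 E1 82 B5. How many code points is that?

7

Byte at offset 0: 0xF3 = 11110011 → 4-byte char (#1). Advance 4.
Byte at offset 4: 0xE0 = 11100000 → 3-byte char (#2). Advance 3.
Byte at offset 7: 0xE1 = 11100001 → 3-byte char (#3). Advance 3.
Byte at offset 10: 0xF0 = 11110000 → 4-byte char (#4). Advance 4.
Byte at offset 14: 0xE1 = 11100001 → 3-byte char (#5). Advance 3.
Byte at offset 17: 0xEA = 11101010 → 3-byte char (#6). Advance 3.
Byte at offset 20: 0xE1 = 11100001 → 3-byte char (#7). Advance 3.
Reached end at offset 23 after 7 code points.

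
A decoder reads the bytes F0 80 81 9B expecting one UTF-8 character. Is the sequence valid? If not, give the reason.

Leading byte 0xF0 = 11110000 → 4-byte form.
Continuation bytes all match 10xxxxxx. Payload decodes to 0x5B.
But 0x5B < 0x10000, the minimum for a 4-byte sequence — this is an overlong encoding.

invalid (overlong encoding)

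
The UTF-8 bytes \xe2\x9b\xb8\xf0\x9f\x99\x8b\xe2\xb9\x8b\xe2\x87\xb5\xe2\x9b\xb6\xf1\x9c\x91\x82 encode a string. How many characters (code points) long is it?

Byte at offset 0: 0xE2 = 11100010 → 3-byte char (#1). Advance 3.
Byte at offset 3: 0xF0 = 11110000 → 4-byte char (#2). Advance 4.
Byte at offset 7: 0xE2 = 11100010 → 3-byte char (#3). Advance 3.
Byte at offset 10: 0xE2 = 11100010 → 3-byte char (#4). Advance 3.
Byte at offset 13: 0xE2 = 11100010 → 3-byte char (#5). Advance 3.
Byte at offset 16: 0xF1 = 11110001 → 4-byte char (#6). Advance 4.
Reached end at offset 20 after 6 code points.

6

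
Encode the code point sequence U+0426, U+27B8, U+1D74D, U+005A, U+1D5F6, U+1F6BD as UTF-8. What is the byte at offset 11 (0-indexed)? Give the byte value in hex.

0x9D

U+0426 → 2-byte form D0 A6 at offsets 0–1.
U+27B8 → 3-byte form E2 9E B8 at offsets 2–4.
U+1D74D → 4-byte form F0 9D 9D 8D at offsets 5–8.
U+005A → 1-byte form 5A at offsets 9–9.
U+1D5F6 → 4-byte form F0 9D 97 B6 at offsets 10–13.
Offset 11 falls in char 5's range; it's byte 2 of F0 9D 97 B6 = 0x9D.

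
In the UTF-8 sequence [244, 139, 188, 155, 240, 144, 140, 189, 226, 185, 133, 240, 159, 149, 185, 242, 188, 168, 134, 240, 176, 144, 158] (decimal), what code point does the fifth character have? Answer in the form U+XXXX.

U+BCA06

Offset 0: leading byte 0xF4 = 11110100 → 4-byte char #1 = F4 8B BC 9B.
Offset 4: leading byte 0xF0 = 11110000 → 4-byte char #2 = F0 90 8C BD.
Offset 8: leading byte 0xE2 = 11100010 → 3-byte char #3 = E2 B9 85.
Offset 11: leading byte 0xF0 = 11110000 → 4-byte char #4 = F0 9F 95 B9.
Offset 15: leading byte 0xF2 = 11110010 → 4-byte char #5 = F2 BC A8 86.
Leading byte 0xF2 = 11110010 matches 11110xxx → 4-byte sequence.
Byte 1: 0xF2 = 11110010, payload 010 (3 bits).
Byte 2: 0xBC = 10111100 (10xxxxxx ✓), payload 111100.
Byte 3: 0xA8 = 10101000 (10xxxxxx ✓), payload 101000.
Byte 4: 0x86 = 10000110 (10xxxxxx ✓), payload 000110.
Concatenate: 010111100101000000110 = 0xBCA06 (21 bits → U+BCA06).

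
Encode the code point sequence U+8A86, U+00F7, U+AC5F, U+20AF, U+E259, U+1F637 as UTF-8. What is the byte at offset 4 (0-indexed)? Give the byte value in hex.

U+8A86 → 3-byte form E8 AA 86 at offsets 0–2.
U+00F7 → 2-byte form C3 B7 at offsets 3–4.
Offset 4 falls in char 2's range; it's byte 2 of C3 B7 = 0xB7.

0xB7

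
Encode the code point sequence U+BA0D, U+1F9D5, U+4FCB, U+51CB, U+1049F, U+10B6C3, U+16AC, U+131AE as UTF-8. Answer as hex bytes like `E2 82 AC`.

U+BA0D: 3-byte form → EB A8 8D.
U+1F9D5: 4-byte form → F0 9F A7 95.
U+4FCB: 3-byte form → E4 BF 8B.
U+51CB: 3-byte form → E5 87 8B.
U+1049F: 4-byte form → F0 90 92 9F.
U+10B6C3: 4-byte form → F4 8B 9B 83.
U+16AC: 3-byte form → E1 9A AC.
U+131AE: 4-byte form → F0 93 86 AE.
Concatenated (28 bytes): EB A8 8D F0 9F A7 95 E4 BF 8B E5 87 8B F0 90 92 9F F4 8B 9B 83 E1 9A AC F0 93 86 AE.

EB A8 8D F0 9F A7 95 E4 BF 8B E5 87 8B F0 90 92 9F F4 8B 9B 83 E1 9A AC F0 93 86 AE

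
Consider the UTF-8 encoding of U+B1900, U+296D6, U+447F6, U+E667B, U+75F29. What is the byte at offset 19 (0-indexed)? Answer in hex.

U+B1900 → 4-byte form F2 B1 A4 80 at offsets 0–3.
U+296D6 → 4-byte form F0 A9 9B 96 at offsets 4–7.
U+447F6 → 4-byte form F1 84 9F B6 at offsets 8–11.
U+E667B → 4-byte form F3 A6 99 BB at offsets 12–15.
U+75F29 → 4-byte form F1 B5 BC A9 at offsets 16–19.
Offset 19 falls in char 5's range; it's byte 4 of F1 B5 BC A9 = 0xA9.

0xA9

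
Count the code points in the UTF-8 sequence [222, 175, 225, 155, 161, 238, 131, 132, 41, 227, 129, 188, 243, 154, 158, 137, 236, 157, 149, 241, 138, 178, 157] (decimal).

Byte at offset 0: 0xDE = 11011110 → 2-byte char (#1). Advance 2.
Byte at offset 2: 0xE1 = 11100001 → 3-byte char (#2). Advance 3.
Byte at offset 5: 0xEE = 11101110 → 3-byte char (#3). Advance 3.
Byte at offset 8: 0x29 = 00101001 → 1-byte char (#4). Advance 1.
Byte at offset 9: 0xE3 = 11100011 → 3-byte char (#5). Advance 3.
Byte at offset 12: 0xF3 = 11110011 → 4-byte char (#6). Advance 4.
Byte at offset 16: 0xEC = 11101100 → 3-byte char (#7). Advance 3.
Byte at offset 19: 0xF1 = 11110001 → 4-byte char (#8). Advance 4.
Reached end at offset 23 after 8 code points.

8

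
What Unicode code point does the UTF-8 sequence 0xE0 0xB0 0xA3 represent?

U+0C23

Leading byte 0xE0 = 11100000 matches 1110xxxx → 3-byte sequence.
Byte 1: 0xE0 = 11100000, payload 0000 (4 bits).
Byte 2: 0xB0 = 10110000 (10xxxxxx ✓), payload 110000.
Byte 3: 0xA3 = 10100011 (10xxxxxx ✓), payload 100011.
Concatenate: 0000110000100011 = 0xC23 (16 bits → U+0C23).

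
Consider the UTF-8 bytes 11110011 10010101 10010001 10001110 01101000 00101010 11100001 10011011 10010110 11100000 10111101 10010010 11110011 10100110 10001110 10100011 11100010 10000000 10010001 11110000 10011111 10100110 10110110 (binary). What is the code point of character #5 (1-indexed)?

U+0F52

Offset 0: leading byte 0xF3 = 11110011 → 4-byte char #1 = F3 95 91 8E.
Offset 4: leading byte 0x68 = 01101000 → 1-byte char #2 = 68.
Offset 5: leading byte 0x2A = 00101010 → 1-byte char #3 = 2A.
Offset 6: leading byte 0xE1 = 11100001 → 3-byte char #4 = E1 9B 96.
Offset 9: leading byte 0xE0 = 11100000 → 3-byte char #5 = E0 BD 92.
Leading byte 0xE0 = 11100000 matches 1110xxxx → 3-byte sequence.
Byte 1: 0xE0 = 11100000, payload 0000 (4 bits).
Byte 2: 0xBD = 10111101 (10xxxxxx ✓), payload 111101.
Byte 3: 0x92 = 10010010 (10xxxxxx ✓), payload 010010.
Concatenate: 0000111101010010 = 0xF52 (16 bits → U+0F52).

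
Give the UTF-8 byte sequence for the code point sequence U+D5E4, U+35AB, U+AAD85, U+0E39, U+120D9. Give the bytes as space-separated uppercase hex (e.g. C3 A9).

U+D5E4: 3-byte form → ED 97 A4.
U+35AB: 3-byte form → E3 96 AB.
U+AAD85: 4-byte form → F2 AA B6 85.
U+0E39: 3-byte form → E0 B8 B9.
U+120D9: 4-byte form → F0 92 83 99.
Concatenated (17 bytes): ED 97 A4 E3 96 AB F2 AA B6 85 E0 B8 B9 F0 92 83 99.

ED 97 A4 E3 96 AB F2 AA B6 85 E0 B8 B9 F0 92 83 99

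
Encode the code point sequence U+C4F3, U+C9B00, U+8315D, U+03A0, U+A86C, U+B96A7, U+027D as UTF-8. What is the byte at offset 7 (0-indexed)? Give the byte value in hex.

U+C4F3 → 3-byte form EC 93 B3 at offsets 0–2.
U+C9B00 → 4-byte form F3 89 AC 80 at offsets 3–6.
U+8315D → 4-byte form F2 83 85 9D at offsets 7–10.
Offset 7 falls in char 3's range; it's byte 1 of F2 83 85 9D = 0xF2.

0xF2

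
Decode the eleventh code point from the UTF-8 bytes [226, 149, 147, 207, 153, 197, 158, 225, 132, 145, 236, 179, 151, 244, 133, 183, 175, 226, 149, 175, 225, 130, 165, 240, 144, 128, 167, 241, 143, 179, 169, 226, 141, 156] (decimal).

Offset 0: leading byte 0xE2 = 11100010 → 3-byte char #1 = E2 95 93.
Offset 3: leading byte 0xCF = 11001111 → 2-byte char #2 = CF 99.
Offset 5: leading byte 0xC5 = 11000101 → 2-byte char #3 = C5 9E.
Offset 7: leading byte 0xE1 = 11100001 → 3-byte char #4 = E1 84 91.
Offset 10: leading byte 0xEC = 11101100 → 3-byte char #5 = EC B3 97.
Offset 13: leading byte 0xF4 = 11110100 → 4-byte char #6 = F4 85 B7 AF.
Offset 17: leading byte 0xE2 = 11100010 → 3-byte char #7 = E2 95 AF.
Offset 20: leading byte 0xE1 = 11100001 → 3-byte char #8 = E1 82 A5.
Offset 23: leading byte 0xF0 = 11110000 → 4-byte char #9 = F0 90 80 A7.
Offset 27: leading byte 0xF1 = 11110001 → 4-byte char #10 = F1 8F B3 A9.
Offset 31: leading byte 0xE2 = 11100010 → 3-byte char #11 = E2 8D 9C.
Leading byte 0xE2 = 11100010 matches 1110xxxx → 3-byte sequence.
Byte 1: 0xE2 = 11100010, payload 0010 (4 bits).
Byte 2: 0x8D = 10001101 (10xxxxxx ✓), payload 001101.
Byte 3: 0x9C = 10011100 (10xxxxxx ✓), payload 011100.
Concatenate: 0010001101011100 = 0x235C (16 bits → U+235C).

U+235C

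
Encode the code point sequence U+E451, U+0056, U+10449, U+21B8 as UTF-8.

EE 91 91 56 F0 90 91 89 E2 86 B8

U+E451: 3-byte form → EE 91 91.
U+0056: 1-byte form → 56.
U+10449: 4-byte form → F0 90 91 89.
U+21B8: 3-byte form → E2 86 B8.
Concatenated (11 bytes): EE 91 91 56 F0 90 91 89 E2 86 B8.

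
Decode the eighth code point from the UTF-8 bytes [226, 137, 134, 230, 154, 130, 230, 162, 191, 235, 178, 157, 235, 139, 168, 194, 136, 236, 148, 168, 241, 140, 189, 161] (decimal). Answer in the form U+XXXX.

Offset 0: leading byte 0xE2 = 11100010 → 3-byte char #1 = E2 89 86.
Offset 3: leading byte 0xE6 = 11100110 → 3-byte char #2 = E6 9A 82.
Offset 6: leading byte 0xE6 = 11100110 → 3-byte char #3 = E6 A2 BF.
Offset 9: leading byte 0xEB = 11101011 → 3-byte char #4 = EB B2 9D.
Offset 12: leading byte 0xEB = 11101011 → 3-byte char #5 = EB 8B A8.
Offset 15: leading byte 0xC2 = 11000010 → 2-byte char #6 = C2 88.
Offset 17: leading byte 0xEC = 11101100 → 3-byte char #7 = EC 94 A8.
Offset 20: leading byte 0xF1 = 11110001 → 4-byte char #8 = F1 8C BD A1.
Leading byte 0xF1 = 11110001 matches 11110xxx → 4-byte sequence.
Byte 1: 0xF1 = 11110001, payload 001 (3 bits).
Byte 2: 0x8C = 10001100 (10xxxxxx ✓), payload 001100.
Byte 3: 0xBD = 10111101 (10xxxxxx ✓), payload 111101.
Byte 4: 0xA1 = 10100001 (10xxxxxx ✓), payload 100001.
Concatenate: 001001100111101100001 = 0x4CF61 (21 bits → U+4CF61).

U+4CF61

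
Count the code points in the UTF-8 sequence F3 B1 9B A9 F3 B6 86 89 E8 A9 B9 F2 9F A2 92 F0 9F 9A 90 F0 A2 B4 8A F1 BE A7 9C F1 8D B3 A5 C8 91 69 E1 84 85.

Byte at offset 0: 0xF3 = 11110011 → 4-byte char (#1). Advance 4.
Byte at offset 4: 0xF3 = 11110011 → 4-byte char (#2). Advance 4.
Byte at offset 8: 0xE8 = 11101000 → 3-byte char (#3). Advance 3.
Byte at offset 11: 0xF2 = 11110010 → 4-byte char (#4). Advance 4.
Byte at offset 15: 0xF0 = 11110000 → 4-byte char (#5). Advance 4.
Byte at offset 19: 0xF0 = 11110000 → 4-byte char (#6). Advance 4.
Byte at offset 23: 0xF1 = 11110001 → 4-byte char (#7). Advance 4.
Byte at offset 27: 0xF1 = 11110001 → 4-byte char (#8). Advance 4.
Byte at offset 31: 0xC8 = 11001000 → 2-byte char (#9). Advance 2.
Byte at offset 33: 0x69 = 01101001 → 1-byte char (#10). Advance 1.
Byte at offset 34: 0xE1 = 11100001 → 3-byte char (#11). Advance 3.
Reached end at offset 37 after 11 code points.

11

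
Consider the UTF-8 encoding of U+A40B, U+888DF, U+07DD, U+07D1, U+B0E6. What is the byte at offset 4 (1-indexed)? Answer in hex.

1-indexed offset 4 is 0-indexed offset 3.
U+A40B → 3-byte form EA 90 8B at offsets 0–2.
U+888DF → 4-byte form F2 88 A3 9F at offsets 3–6.
Offset 3 falls in char 2's range; it's byte 1 of F2 88 A3 9F = 0xF2.

0xF2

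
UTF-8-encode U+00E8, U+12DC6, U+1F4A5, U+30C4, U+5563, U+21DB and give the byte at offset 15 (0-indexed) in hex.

U+00E8 → 2-byte form C3 A8 at offsets 0–1.
U+12DC6 → 4-byte form F0 92 B7 86 at offsets 2–5.
U+1F4A5 → 4-byte form F0 9F 92 A5 at offsets 6–9.
U+30C4 → 3-byte form E3 83 84 at offsets 10–12.
U+5563 → 3-byte form E5 95 A3 at offsets 13–15.
Offset 15 falls in char 5's range; it's byte 3 of E5 95 A3 = 0xA3.

0xA3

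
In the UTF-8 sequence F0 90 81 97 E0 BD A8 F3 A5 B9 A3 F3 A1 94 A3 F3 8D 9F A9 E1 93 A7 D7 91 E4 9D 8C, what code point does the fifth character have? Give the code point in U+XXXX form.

U+CD7E9

Offset 0: leading byte 0xF0 = 11110000 → 4-byte char #1 = F0 90 81 97.
Offset 4: leading byte 0xE0 = 11100000 → 3-byte char #2 = E0 BD A8.
Offset 7: leading byte 0xF3 = 11110011 → 4-byte char #3 = F3 A5 B9 A3.
Offset 11: leading byte 0xF3 = 11110011 → 4-byte char #4 = F3 A1 94 A3.
Offset 15: leading byte 0xF3 = 11110011 → 4-byte char #5 = F3 8D 9F A9.
Leading byte 0xF3 = 11110011 matches 11110xxx → 4-byte sequence.
Byte 1: 0xF3 = 11110011, payload 011 (3 bits).
Byte 2: 0x8D = 10001101 (10xxxxxx ✓), payload 001101.
Byte 3: 0x9F = 10011111 (10xxxxxx ✓), payload 011111.
Byte 4: 0xA9 = 10101001 (10xxxxxx ✓), payload 101001.
Concatenate: 011001101011111101001 = 0xCD7E9 (21 bits → U+CD7E9).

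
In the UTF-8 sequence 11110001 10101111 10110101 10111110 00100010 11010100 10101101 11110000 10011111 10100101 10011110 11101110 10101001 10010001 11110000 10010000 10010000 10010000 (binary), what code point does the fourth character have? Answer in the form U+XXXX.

Offset 0: leading byte 0xF1 = 11110001 → 4-byte char #1 = F1 AF B5 BE.
Offset 4: leading byte 0x22 = 00100010 → 1-byte char #2 = 22.
Offset 5: leading byte 0xD4 = 11010100 → 2-byte char #3 = D4 AD.
Offset 7: leading byte 0xF0 = 11110000 → 4-byte char #4 = F0 9F A5 9E.
Leading byte 0xF0 = 11110000 matches 11110xxx → 4-byte sequence.
Byte 1: 0xF0 = 11110000, payload 000 (3 bits).
Byte 2: 0x9F = 10011111 (10xxxxxx ✓), payload 011111.
Byte 3: 0xA5 = 10100101 (10xxxxxx ✓), payload 100101.
Byte 4: 0x9E = 10011110 (10xxxxxx ✓), payload 011110.
Concatenate: 000011111100101011110 = 0x1F95E (21 bits → U+1F95E).

U+1F95E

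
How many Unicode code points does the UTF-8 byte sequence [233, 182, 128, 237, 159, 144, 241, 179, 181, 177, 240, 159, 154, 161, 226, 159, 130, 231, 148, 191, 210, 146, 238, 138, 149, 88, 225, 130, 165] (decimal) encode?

Byte at offset 0: 0xE9 = 11101001 → 3-byte char (#1). Advance 3.
Byte at offset 3: 0xED = 11101101 → 3-byte char (#2). Advance 3.
Byte at offset 6: 0xF1 = 11110001 → 4-byte char (#3). Advance 4.
Byte at offset 10: 0xF0 = 11110000 → 4-byte char (#4). Advance 4.
Byte at offset 14: 0xE2 = 11100010 → 3-byte char (#5). Advance 3.
Byte at offset 17: 0xE7 = 11100111 → 3-byte char (#6). Advance 3.
Byte at offset 20: 0xD2 = 11010010 → 2-byte char (#7). Advance 2.
Byte at offset 22: 0xEE = 11101110 → 3-byte char (#8). Advance 3.
Byte at offset 25: 0x58 = 01011000 → 1-byte char (#9). Advance 1.
Byte at offset 26: 0xE1 = 11100001 → 3-byte char (#10). Advance 3.
Reached end at offset 29 after 10 code points.

10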